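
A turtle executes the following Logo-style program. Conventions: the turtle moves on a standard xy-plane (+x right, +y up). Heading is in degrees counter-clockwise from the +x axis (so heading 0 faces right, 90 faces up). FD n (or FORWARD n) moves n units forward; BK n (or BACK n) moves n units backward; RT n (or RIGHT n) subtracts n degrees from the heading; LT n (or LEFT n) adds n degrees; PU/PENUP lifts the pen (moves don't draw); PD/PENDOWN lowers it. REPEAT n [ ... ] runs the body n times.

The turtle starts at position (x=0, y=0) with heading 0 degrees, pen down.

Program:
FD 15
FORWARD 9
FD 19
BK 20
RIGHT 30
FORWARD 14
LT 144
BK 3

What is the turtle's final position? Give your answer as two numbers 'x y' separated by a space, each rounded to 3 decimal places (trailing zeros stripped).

Executing turtle program step by step:
Start: pos=(0,0), heading=0, pen down
FD 15: (0,0) -> (15,0) [heading=0, draw]
FD 9: (15,0) -> (24,0) [heading=0, draw]
FD 19: (24,0) -> (43,0) [heading=0, draw]
BK 20: (43,0) -> (23,0) [heading=0, draw]
RT 30: heading 0 -> 330
FD 14: (23,0) -> (35.124,-7) [heading=330, draw]
LT 144: heading 330 -> 114
BK 3: (35.124,-7) -> (36.345,-9.741) [heading=114, draw]
Final: pos=(36.345,-9.741), heading=114, 6 segment(s) drawn

Answer: 36.345 -9.741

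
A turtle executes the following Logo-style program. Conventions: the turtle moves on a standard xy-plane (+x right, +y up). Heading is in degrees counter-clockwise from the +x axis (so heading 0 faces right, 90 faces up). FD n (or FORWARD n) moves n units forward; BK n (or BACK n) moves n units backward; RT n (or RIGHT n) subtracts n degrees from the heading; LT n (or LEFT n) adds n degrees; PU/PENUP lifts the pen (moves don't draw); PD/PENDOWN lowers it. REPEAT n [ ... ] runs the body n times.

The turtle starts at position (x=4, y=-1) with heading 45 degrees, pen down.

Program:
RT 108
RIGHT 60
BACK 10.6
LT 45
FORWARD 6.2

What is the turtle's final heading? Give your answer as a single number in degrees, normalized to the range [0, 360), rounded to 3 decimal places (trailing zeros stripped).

Executing turtle program step by step:
Start: pos=(4,-1), heading=45, pen down
RT 108: heading 45 -> 297
RT 60: heading 297 -> 237
BK 10.6: (4,-1) -> (9.773,7.89) [heading=237, draw]
LT 45: heading 237 -> 282
FD 6.2: (9.773,7.89) -> (11.062,1.825) [heading=282, draw]
Final: pos=(11.062,1.825), heading=282, 2 segment(s) drawn

Answer: 282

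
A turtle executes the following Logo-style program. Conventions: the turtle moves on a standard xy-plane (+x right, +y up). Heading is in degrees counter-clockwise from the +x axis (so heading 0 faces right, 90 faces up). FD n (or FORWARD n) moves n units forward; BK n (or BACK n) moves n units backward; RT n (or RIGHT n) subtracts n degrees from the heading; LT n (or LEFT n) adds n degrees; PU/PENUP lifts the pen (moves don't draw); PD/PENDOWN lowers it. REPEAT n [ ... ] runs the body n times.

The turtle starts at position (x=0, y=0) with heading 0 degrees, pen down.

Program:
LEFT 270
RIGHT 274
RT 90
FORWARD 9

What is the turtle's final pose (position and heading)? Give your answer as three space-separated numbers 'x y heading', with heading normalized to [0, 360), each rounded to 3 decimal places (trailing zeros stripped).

Executing turtle program step by step:
Start: pos=(0,0), heading=0, pen down
LT 270: heading 0 -> 270
RT 274: heading 270 -> 356
RT 90: heading 356 -> 266
FD 9: (0,0) -> (-0.628,-8.978) [heading=266, draw]
Final: pos=(-0.628,-8.978), heading=266, 1 segment(s) drawn

Answer: -0.628 -8.978 266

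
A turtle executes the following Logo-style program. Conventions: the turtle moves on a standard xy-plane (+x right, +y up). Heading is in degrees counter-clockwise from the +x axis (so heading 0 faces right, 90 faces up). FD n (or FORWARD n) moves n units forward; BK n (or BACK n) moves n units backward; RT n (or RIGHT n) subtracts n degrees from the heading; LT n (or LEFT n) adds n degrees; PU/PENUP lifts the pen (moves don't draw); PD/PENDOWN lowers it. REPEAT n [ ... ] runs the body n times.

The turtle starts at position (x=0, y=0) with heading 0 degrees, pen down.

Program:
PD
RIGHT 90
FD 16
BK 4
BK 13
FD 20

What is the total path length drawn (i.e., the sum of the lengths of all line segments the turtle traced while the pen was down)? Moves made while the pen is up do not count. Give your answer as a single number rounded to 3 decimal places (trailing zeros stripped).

Answer: 53

Derivation:
Executing turtle program step by step:
Start: pos=(0,0), heading=0, pen down
PD: pen down
RT 90: heading 0 -> 270
FD 16: (0,0) -> (0,-16) [heading=270, draw]
BK 4: (0,-16) -> (0,-12) [heading=270, draw]
BK 13: (0,-12) -> (0,1) [heading=270, draw]
FD 20: (0,1) -> (0,-19) [heading=270, draw]
Final: pos=(0,-19), heading=270, 4 segment(s) drawn

Segment lengths:
  seg 1: (0,0) -> (0,-16), length = 16
  seg 2: (0,-16) -> (0,-12), length = 4
  seg 3: (0,-12) -> (0,1), length = 13
  seg 4: (0,1) -> (0,-19), length = 20
Total = 53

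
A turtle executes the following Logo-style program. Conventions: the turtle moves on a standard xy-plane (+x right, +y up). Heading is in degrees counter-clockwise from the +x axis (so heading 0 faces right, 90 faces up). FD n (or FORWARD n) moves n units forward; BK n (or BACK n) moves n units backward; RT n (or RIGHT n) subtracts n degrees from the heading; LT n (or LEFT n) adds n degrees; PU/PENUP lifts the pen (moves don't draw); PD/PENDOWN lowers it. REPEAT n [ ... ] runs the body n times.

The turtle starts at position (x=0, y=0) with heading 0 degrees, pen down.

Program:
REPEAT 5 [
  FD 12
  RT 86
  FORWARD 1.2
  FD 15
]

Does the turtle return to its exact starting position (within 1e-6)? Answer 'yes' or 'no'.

Executing turtle program step by step:
Start: pos=(0,0), heading=0, pen down
REPEAT 5 [
  -- iteration 1/5 --
  FD 12: (0,0) -> (12,0) [heading=0, draw]
  RT 86: heading 0 -> 274
  FD 1.2: (12,0) -> (12.084,-1.197) [heading=274, draw]
  FD 15: (12.084,-1.197) -> (13.13,-16.161) [heading=274, draw]
  -- iteration 2/5 --
  FD 12: (13.13,-16.161) -> (13.967,-28.131) [heading=274, draw]
  RT 86: heading 274 -> 188
  FD 1.2: (13.967,-28.131) -> (12.779,-28.298) [heading=188, draw]
  FD 15: (12.779,-28.298) -> (-2.075,-30.386) [heading=188, draw]
  -- iteration 3/5 --
  FD 12: (-2.075,-30.386) -> (-13.958,-32.056) [heading=188, draw]
  RT 86: heading 188 -> 102
  FD 1.2: (-13.958,-32.056) -> (-14.208,-30.882) [heading=102, draw]
  FD 15: (-14.208,-30.882) -> (-17.327,-16.21) [heading=102, draw]
  -- iteration 4/5 --
  FD 12: (-17.327,-16.21) -> (-19.822,-4.472) [heading=102, draw]
  RT 86: heading 102 -> 16
  FD 1.2: (-19.822,-4.472) -> (-18.668,-4.141) [heading=16, draw]
  FD 15: (-18.668,-4.141) -> (-4.249,-0.007) [heading=16, draw]
  -- iteration 5/5 --
  FD 12: (-4.249,-0.007) -> (7.286,3.301) [heading=16, draw]
  RT 86: heading 16 -> 290
  FD 1.2: (7.286,3.301) -> (7.696,2.173) [heading=290, draw]
  FD 15: (7.696,2.173) -> (12.827,-11.922) [heading=290, draw]
]
Final: pos=(12.827,-11.922), heading=290, 15 segment(s) drawn

Start position: (0, 0)
Final position: (12.827, -11.922)
Distance = 17.512; >= 1e-6 -> NOT closed

Answer: no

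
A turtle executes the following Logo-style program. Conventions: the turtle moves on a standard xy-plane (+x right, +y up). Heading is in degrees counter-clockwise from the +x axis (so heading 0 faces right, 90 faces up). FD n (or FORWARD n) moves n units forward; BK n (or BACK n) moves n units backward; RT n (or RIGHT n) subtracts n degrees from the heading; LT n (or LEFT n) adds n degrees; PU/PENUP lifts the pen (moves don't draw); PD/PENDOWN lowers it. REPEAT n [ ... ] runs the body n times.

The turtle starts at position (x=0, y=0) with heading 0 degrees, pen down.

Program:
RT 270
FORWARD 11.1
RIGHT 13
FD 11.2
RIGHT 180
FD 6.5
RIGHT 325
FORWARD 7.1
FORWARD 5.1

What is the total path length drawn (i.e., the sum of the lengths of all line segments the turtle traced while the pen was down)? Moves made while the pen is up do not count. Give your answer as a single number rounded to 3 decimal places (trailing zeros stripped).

Answer: 41

Derivation:
Executing turtle program step by step:
Start: pos=(0,0), heading=0, pen down
RT 270: heading 0 -> 90
FD 11.1: (0,0) -> (0,11.1) [heading=90, draw]
RT 13: heading 90 -> 77
FD 11.2: (0,11.1) -> (2.519,22.013) [heading=77, draw]
RT 180: heading 77 -> 257
FD 6.5: (2.519,22.013) -> (1.057,15.68) [heading=257, draw]
RT 325: heading 257 -> 292
FD 7.1: (1.057,15.68) -> (3.717,9.097) [heading=292, draw]
FD 5.1: (3.717,9.097) -> (5.627,4.368) [heading=292, draw]
Final: pos=(5.627,4.368), heading=292, 5 segment(s) drawn

Segment lengths:
  seg 1: (0,0) -> (0,11.1), length = 11.1
  seg 2: (0,11.1) -> (2.519,22.013), length = 11.2
  seg 3: (2.519,22.013) -> (1.057,15.68), length = 6.5
  seg 4: (1.057,15.68) -> (3.717,9.097), length = 7.1
  seg 5: (3.717,9.097) -> (5.627,4.368), length = 5.1
Total = 41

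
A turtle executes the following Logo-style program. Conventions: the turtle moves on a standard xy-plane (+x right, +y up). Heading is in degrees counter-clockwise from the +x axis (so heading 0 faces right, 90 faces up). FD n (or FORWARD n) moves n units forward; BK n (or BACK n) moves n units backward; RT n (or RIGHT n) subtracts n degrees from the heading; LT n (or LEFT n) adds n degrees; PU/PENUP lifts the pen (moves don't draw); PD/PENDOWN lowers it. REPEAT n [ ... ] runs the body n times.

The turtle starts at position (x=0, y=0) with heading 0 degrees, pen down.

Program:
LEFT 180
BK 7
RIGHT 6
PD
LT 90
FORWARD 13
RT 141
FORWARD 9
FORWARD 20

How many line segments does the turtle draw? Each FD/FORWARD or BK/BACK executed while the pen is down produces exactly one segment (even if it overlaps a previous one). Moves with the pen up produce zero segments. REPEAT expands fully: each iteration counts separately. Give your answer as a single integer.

Executing turtle program step by step:
Start: pos=(0,0), heading=0, pen down
LT 180: heading 0 -> 180
BK 7: (0,0) -> (7,0) [heading=180, draw]
RT 6: heading 180 -> 174
PD: pen down
LT 90: heading 174 -> 264
FD 13: (7,0) -> (5.641,-12.929) [heading=264, draw]
RT 141: heading 264 -> 123
FD 9: (5.641,-12.929) -> (0.739,-5.381) [heading=123, draw]
FD 20: (0.739,-5.381) -> (-10.153,11.393) [heading=123, draw]
Final: pos=(-10.153,11.393), heading=123, 4 segment(s) drawn
Segments drawn: 4

Answer: 4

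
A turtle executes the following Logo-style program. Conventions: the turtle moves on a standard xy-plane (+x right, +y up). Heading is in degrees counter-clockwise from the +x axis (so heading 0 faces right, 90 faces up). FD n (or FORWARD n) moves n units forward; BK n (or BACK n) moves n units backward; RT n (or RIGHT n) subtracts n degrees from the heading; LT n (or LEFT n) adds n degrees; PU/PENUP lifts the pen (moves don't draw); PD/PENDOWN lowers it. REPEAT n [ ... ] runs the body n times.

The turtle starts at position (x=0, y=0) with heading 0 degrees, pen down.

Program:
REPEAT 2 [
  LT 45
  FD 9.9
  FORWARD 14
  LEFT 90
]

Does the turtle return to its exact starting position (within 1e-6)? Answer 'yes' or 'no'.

Executing turtle program step by step:
Start: pos=(0,0), heading=0, pen down
REPEAT 2 [
  -- iteration 1/2 --
  LT 45: heading 0 -> 45
  FD 9.9: (0,0) -> (7,7) [heading=45, draw]
  FD 14: (7,7) -> (16.9,16.9) [heading=45, draw]
  LT 90: heading 45 -> 135
  -- iteration 2/2 --
  LT 45: heading 135 -> 180
  FD 9.9: (16.9,16.9) -> (7,16.9) [heading=180, draw]
  FD 14: (7,16.9) -> (-7,16.9) [heading=180, draw]
  LT 90: heading 180 -> 270
]
Final: pos=(-7,16.9), heading=270, 4 segment(s) drawn

Start position: (0, 0)
Final position: (-7, 16.9)
Distance = 18.292; >= 1e-6 -> NOT closed

Answer: no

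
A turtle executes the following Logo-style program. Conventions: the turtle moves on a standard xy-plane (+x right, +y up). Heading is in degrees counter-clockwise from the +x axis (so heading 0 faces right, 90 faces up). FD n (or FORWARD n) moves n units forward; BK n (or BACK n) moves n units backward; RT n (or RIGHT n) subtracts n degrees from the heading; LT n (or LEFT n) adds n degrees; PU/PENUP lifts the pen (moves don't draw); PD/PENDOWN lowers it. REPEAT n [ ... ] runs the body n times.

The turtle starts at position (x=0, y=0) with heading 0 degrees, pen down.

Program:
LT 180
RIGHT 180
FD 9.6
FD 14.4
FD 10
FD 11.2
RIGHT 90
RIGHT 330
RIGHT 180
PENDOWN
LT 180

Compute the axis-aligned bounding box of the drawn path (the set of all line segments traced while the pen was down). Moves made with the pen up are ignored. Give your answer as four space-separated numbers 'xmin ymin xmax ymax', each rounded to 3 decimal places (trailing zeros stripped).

Answer: 0 0 45.2 0

Derivation:
Executing turtle program step by step:
Start: pos=(0,0), heading=0, pen down
LT 180: heading 0 -> 180
RT 180: heading 180 -> 0
FD 9.6: (0,0) -> (9.6,0) [heading=0, draw]
FD 14.4: (9.6,0) -> (24,0) [heading=0, draw]
FD 10: (24,0) -> (34,0) [heading=0, draw]
FD 11.2: (34,0) -> (45.2,0) [heading=0, draw]
RT 90: heading 0 -> 270
RT 330: heading 270 -> 300
RT 180: heading 300 -> 120
PD: pen down
LT 180: heading 120 -> 300
Final: pos=(45.2,0), heading=300, 4 segment(s) drawn

Segment endpoints: x in {0, 9.6, 24, 34, 45.2}, y in {0}
xmin=0, ymin=0, xmax=45.2, ymax=0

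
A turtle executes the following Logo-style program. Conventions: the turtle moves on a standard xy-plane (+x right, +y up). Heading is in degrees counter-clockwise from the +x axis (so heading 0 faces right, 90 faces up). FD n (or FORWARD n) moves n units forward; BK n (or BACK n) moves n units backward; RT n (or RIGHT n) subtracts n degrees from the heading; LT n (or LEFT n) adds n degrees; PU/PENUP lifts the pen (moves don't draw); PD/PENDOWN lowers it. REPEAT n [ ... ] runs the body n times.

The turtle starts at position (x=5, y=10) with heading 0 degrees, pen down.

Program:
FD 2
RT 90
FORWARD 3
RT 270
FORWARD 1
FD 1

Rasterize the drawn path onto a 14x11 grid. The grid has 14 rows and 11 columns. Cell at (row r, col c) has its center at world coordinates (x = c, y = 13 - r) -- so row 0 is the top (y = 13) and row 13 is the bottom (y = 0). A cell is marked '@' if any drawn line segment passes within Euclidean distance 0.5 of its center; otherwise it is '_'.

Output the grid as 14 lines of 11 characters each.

Answer: ___________
___________
___________
_____@@@___
_______@___
_______@___
_______@@@_
___________
___________
___________
___________
___________
___________
___________

Derivation:
Segment 0: (5,10) -> (7,10)
Segment 1: (7,10) -> (7,7)
Segment 2: (7,7) -> (8,7)
Segment 3: (8,7) -> (9,7)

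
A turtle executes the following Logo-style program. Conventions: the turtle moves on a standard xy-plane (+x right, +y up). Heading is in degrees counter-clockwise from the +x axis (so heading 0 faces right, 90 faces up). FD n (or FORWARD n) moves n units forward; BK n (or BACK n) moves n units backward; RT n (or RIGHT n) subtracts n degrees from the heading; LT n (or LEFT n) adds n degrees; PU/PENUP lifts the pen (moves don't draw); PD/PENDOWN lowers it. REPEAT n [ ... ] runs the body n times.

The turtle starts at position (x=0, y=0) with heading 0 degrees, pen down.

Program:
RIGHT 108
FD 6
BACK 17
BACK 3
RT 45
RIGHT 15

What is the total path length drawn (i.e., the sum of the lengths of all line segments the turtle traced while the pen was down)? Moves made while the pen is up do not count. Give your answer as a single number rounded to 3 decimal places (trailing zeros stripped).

Answer: 26

Derivation:
Executing turtle program step by step:
Start: pos=(0,0), heading=0, pen down
RT 108: heading 0 -> 252
FD 6: (0,0) -> (-1.854,-5.706) [heading=252, draw]
BK 17: (-1.854,-5.706) -> (3.399,10.462) [heading=252, draw]
BK 3: (3.399,10.462) -> (4.326,13.315) [heading=252, draw]
RT 45: heading 252 -> 207
RT 15: heading 207 -> 192
Final: pos=(4.326,13.315), heading=192, 3 segment(s) drawn

Segment lengths:
  seg 1: (0,0) -> (-1.854,-5.706), length = 6
  seg 2: (-1.854,-5.706) -> (3.399,10.462), length = 17
  seg 3: (3.399,10.462) -> (4.326,13.315), length = 3
Total = 26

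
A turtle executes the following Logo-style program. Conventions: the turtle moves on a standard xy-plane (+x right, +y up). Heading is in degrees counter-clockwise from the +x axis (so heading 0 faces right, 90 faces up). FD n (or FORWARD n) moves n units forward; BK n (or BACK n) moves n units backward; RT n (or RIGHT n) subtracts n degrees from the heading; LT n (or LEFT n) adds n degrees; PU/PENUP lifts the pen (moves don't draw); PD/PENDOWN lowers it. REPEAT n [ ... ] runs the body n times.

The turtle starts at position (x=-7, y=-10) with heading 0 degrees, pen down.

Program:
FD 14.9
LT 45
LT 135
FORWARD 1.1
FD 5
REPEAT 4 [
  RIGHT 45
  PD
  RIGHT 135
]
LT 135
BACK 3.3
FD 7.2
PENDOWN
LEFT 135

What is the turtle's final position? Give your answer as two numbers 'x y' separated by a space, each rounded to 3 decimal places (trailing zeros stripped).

Executing turtle program step by step:
Start: pos=(-7,-10), heading=0, pen down
FD 14.9: (-7,-10) -> (7.9,-10) [heading=0, draw]
LT 45: heading 0 -> 45
LT 135: heading 45 -> 180
FD 1.1: (7.9,-10) -> (6.8,-10) [heading=180, draw]
FD 5: (6.8,-10) -> (1.8,-10) [heading=180, draw]
REPEAT 4 [
  -- iteration 1/4 --
  RT 45: heading 180 -> 135
  PD: pen down
  RT 135: heading 135 -> 0
  -- iteration 2/4 --
  RT 45: heading 0 -> 315
  PD: pen down
  RT 135: heading 315 -> 180
  -- iteration 3/4 --
  RT 45: heading 180 -> 135
  PD: pen down
  RT 135: heading 135 -> 0
  -- iteration 4/4 --
  RT 45: heading 0 -> 315
  PD: pen down
  RT 135: heading 315 -> 180
]
LT 135: heading 180 -> 315
BK 3.3: (1.8,-10) -> (-0.533,-7.667) [heading=315, draw]
FD 7.2: (-0.533,-7.667) -> (4.558,-12.758) [heading=315, draw]
PD: pen down
LT 135: heading 315 -> 90
Final: pos=(4.558,-12.758), heading=90, 5 segment(s) drawn

Answer: 4.558 -12.758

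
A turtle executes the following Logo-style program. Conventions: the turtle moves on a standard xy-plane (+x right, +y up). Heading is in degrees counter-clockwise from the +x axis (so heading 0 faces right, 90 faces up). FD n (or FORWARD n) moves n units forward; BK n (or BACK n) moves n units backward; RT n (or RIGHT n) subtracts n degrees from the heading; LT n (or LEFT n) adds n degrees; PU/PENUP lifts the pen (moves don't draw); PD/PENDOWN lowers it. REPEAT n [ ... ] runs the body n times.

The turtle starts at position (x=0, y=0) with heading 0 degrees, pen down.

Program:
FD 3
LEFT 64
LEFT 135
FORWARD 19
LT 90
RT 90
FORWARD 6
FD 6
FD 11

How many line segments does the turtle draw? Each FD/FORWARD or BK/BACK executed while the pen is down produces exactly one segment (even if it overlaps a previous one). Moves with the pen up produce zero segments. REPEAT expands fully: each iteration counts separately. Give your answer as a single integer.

Executing turtle program step by step:
Start: pos=(0,0), heading=0, pen down
FD 3: (0,0) -> (3,0) [heading=0, draw]
LT 64: heading 0 -> 64
LT 135: heading 64 -> 199
FD 19: (3,0) -> (-14.965,-6.186) [heading=199, draw]
LT 90: heading 199 -> 289
RT 90: heading 289 -> 199
FD 6: (-14.965,-6.186) -> (-20.638,-8.139) [heading=199, draw]
FD 6: (-20.638,-8.139) -> (-26.311,-10.093) [heading=199, draw]
FD 11: (-26.311,-10.093) -> (-36.712,-13.674) [heading=199, draw]
Final: pos=(-36.712,-13.674), heading=199, 5 segment(s) drawn
Segments drawn: 5

Answer: 5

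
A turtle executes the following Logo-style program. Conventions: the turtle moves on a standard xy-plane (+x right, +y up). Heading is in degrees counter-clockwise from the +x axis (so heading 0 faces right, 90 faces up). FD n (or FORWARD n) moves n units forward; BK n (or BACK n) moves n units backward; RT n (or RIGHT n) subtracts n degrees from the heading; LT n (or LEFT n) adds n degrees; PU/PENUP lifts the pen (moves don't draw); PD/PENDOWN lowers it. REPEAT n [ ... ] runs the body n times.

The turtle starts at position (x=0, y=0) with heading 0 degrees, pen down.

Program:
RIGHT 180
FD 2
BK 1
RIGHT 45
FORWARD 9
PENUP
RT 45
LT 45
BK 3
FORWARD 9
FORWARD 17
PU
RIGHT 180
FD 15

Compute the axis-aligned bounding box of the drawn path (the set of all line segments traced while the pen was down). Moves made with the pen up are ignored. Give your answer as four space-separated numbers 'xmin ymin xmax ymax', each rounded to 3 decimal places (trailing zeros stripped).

Answer: -7.364 0 0 6.364

Derivation:
Executing turtle program step by step:
Start: pos=(0,0), heading=0, pen down
RT 180: heading 0 -> 180
FD 2: (0,0) -> (-2,0) [heading=180, draw]
BK 1: (-2,0) -> (-1,0) [heading=180, draw]
RT 45: heading 180 -> 135
FD 9: (-1,0) -> (-7.364,6.364) [heading=135, draw]
PU: pen up
RT 45: heading 135 -> 90
LT 45: heading 90 -> 135
BK 3: (-7.364,6.364) -> (-5.243,4.243) [heading=135, move]
FD 9: (-5.243,4.243) -> (-11.607,10.607) [heading=135, move]
FD 17: (-11.607,10.607) -> (-23.627,22.627) [heading=135, move]
PU: pen up
RT 180: heading 135 -> 315
FD 15: (-23.627,22.627) -> (-13.021,12.021) [heading=315, move]
Final: pos=(-13.021,12.021), heading=315, 3 segment(s) drawn

Segment endpoints: x in {-7.364, -2, -1, 0}, y in {0, 0, 0, 6.364}
xmin=-7.364, ymin=0, xmax=0, ymax=6.364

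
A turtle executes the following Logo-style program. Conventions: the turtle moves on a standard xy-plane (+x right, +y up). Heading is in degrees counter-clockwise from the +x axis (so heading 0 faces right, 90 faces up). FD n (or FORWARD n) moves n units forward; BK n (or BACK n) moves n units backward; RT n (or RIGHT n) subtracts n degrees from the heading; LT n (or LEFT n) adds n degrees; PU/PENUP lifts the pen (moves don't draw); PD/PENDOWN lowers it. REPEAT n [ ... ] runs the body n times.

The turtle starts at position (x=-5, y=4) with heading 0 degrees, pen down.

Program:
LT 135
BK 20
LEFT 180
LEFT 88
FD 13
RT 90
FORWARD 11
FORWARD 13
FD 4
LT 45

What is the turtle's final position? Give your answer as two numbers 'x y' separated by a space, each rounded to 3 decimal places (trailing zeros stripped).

Answer: 37.746 -21.754

Derivation:
Executing turtle program step by step:
Start: pos=(-5,4), heading=0, pen down
LT 135: heading 0 -> 135
BK 20: (-5,4) -> (9.142,-10.142) [heading=135, draw]
LT 180: heading 135 -> 315
LT 88: heading 315 -> 43
FD 13: (9.142,-10.142) -> (18.65,-1.276) [heading=43, draw]
RT 90: heading 43 -> 313
FD 11: (18.65,-1.276) -> (26.152,-9.321) [heading=313, draw]
FD 13: (26.152,-9.321) -> (35.018,-18.829) [heading=313, draw]
FD 4: (35.018,-18.829) -> (37.746,-21.754) [heading=313, draw]
LT 45: heading 313 -> 358
Final: pos=(37.746,-21.754), heading=358, 5 segment(s) drawn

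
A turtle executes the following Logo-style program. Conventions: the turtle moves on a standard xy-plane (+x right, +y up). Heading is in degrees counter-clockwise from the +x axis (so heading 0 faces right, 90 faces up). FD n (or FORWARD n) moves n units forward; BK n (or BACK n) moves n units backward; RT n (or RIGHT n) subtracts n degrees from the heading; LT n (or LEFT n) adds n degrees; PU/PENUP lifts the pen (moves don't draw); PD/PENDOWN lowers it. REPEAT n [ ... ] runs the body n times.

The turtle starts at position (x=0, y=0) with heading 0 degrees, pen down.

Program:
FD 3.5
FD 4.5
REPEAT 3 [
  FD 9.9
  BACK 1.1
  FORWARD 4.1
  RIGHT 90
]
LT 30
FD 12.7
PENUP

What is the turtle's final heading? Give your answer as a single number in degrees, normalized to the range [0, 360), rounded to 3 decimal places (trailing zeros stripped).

Answer: 120

Derivation:
Executing turtle program step by step:
Start: pos=(0,0), heading=0, pen down
FD 3.5: (0,0) -> (3.5,0) [heading=0, draw]
FD 4.5: (3.5,0) -> (8,0) [heading=0, draw]
REPEAT 3 [
  -- iteration 1/3 --
  FD 9.9: (8,0) -> (17.9,0) [heading=0, draw]
  BK 1.1: (17.9,0) -> (16.8,0) [heading=0, draw]
  FD 4.1: (16.8,0) -> (20.9,0) [heading=0, draw]
  RT 90: heading 0 -> 270
  -- iteration 2/3 --
  FD 9.9: (20.9,0) -> (20.9,-9.9) [heading=270, draw]
  BK 1.1: (20.9,-9.9) -> (20.9,-8.8) [heading=270, draw]
  FD 4.1: (20.9,-8.8) -> (20.9,-12.9) [heading=270, draw]
  RT 90: heading 270 -> 180
  -- iteration 3/3 --
  FD 9.9: (20.9,-12.9) -> (11,-12.9) [heading=180, draw]
  BK 1.1: (11,-12.9) -> (12.1,-12.9) [heading=180, draw]
  FD 4.1: (12.1,-12.9) -> (8,-12.9) [heading=180, draw]
  RT 90: heading 180 -> 90
]
LT 30: heading 90 -> 120
FD 12.7: (8,-12.9) -> (1.65,-1.901) [heading=120, draw]
PU: pen up
Final: pos=(1.65,-1.901), heading=120, 12 segment(s) drawn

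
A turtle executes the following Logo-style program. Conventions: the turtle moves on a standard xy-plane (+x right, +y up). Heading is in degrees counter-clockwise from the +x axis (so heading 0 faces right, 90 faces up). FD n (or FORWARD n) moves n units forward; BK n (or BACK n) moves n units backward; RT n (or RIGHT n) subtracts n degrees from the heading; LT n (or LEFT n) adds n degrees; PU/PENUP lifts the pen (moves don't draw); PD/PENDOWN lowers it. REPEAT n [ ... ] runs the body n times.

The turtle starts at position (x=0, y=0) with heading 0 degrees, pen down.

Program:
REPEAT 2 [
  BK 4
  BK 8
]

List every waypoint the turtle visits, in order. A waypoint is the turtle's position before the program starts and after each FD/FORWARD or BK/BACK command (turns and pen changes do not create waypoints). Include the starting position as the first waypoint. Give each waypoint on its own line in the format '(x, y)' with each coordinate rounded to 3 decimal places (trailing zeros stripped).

Answer: (0, 0)
(-4, 0)
(-12, 0)
(-16, 0)
(-24, 0)

Derivation:
Executing turtle program step by step:
Start: pos=(0,0), heading=0, pen down
REPEAT 2 [
  -- iteration 1/2 --
  BK 4: (0,0) -> (-4,0) [heading=0, draw]
  BK 8: (-4,0) -> (-12,0) [heading=0, draw]
  -- iteration 2/2 --
  BK 4: (-12,0) -> (-16,0) [heading=0, draw]
  BK 8: (-16,0) -> (-24,0) [heading=0, draw]
]
Final: pos=(-24,0), heading=0, 4 segment(s) drawn
Waypoints (5 total):
(0, 0)
(-4, 0)
(-12, 0)
(-16, 0)
(-24, 0)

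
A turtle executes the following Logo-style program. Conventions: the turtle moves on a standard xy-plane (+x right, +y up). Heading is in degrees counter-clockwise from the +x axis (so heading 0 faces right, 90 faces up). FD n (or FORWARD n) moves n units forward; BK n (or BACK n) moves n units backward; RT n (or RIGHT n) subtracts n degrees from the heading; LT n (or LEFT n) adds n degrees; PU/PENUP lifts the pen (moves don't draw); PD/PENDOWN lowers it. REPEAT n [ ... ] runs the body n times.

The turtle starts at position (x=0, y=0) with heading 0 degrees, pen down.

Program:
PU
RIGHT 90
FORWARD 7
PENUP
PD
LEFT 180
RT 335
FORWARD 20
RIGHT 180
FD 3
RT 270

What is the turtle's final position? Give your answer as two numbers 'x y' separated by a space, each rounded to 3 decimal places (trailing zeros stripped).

Executing turtle program step by step:
Start: pos=(0,0), heading=0, pen down
PU: pen up
RT 90: heading 0 -> 270
FD 7: (0,0) -> (0,-7) [heading=270, move]
PU: pen up
PD: pen down
LT 180: heading 270 -> 90
RT 335: heading 90 -> 115
FD 20: (0,-7) -> (-8.452,11.126) [heading=115, draw]
RT 180: heading 115 -> 295
FD 3: (-8.452,11.126) -> (-7.185,8.407) [heading=295, draw]
RT 270: heading 295 -> 25
Final: pos=(-7.185,8.407), heading=25, 2 segment(s) drawn

Answer: -7.185 8.407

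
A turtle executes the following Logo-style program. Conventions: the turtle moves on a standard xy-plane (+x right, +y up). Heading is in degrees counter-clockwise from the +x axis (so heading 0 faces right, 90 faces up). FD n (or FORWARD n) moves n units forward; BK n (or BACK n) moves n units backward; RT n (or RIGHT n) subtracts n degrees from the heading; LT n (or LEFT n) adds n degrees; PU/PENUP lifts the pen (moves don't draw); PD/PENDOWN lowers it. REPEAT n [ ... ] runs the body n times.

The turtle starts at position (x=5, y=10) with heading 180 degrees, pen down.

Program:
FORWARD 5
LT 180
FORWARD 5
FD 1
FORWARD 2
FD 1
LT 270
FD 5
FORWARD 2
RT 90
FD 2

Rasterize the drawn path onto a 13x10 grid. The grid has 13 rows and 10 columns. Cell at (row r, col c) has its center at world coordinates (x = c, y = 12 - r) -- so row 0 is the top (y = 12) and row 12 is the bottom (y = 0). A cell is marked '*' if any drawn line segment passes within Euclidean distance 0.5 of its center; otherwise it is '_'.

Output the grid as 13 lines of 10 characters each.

Answer: __________
__________
**********
_________*
_________*
_________*
_________*
_________*
_________*
_______***
__________
__________
__________

Derivation:
Segment 0: (5,10) -> (0,10)
Segment 1: (0,10) -> (5,10)
Segment 2: (5,10) -> (6,10)
Segment 3: (6,10) -> (8,10)
Segment 4: (8,10) -> (9,10)
Segment 5: (9,10) -> (9,5)
Segment 6: (9,5) -> (9,3)
Segment 7: (9,3) -> (7,3)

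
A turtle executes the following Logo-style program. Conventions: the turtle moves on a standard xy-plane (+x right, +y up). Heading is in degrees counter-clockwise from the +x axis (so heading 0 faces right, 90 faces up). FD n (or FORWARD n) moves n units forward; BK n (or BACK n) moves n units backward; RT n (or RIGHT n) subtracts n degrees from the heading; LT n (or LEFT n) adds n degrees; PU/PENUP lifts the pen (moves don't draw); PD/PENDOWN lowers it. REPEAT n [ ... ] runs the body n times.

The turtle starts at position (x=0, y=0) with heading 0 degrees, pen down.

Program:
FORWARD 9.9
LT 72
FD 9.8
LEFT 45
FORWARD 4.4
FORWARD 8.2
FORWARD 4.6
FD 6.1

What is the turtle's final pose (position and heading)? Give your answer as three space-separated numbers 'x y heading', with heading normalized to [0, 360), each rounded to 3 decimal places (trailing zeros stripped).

Executing turtle program step by step:
Start: pos=(0,0), heading=0, pen down
FD 9.9: (0,0) -> (9.9,0) [heading=0, draw]
LT 72: heading 0 -> 72
FD 9.8: (9.9,0) -> (12.928,9.32) [heading=72, draw]
LT 45: heading 72 -> 117
FD 4.4: (12.928,9.32) -> (10.931,13.241) [heading=117, draw]
FD 8.2: (10.931,13.241) -> (7.208,20.547) [heading=117, draw]
FD 4.6: (7.208,20.547) -> (5.12,24.646) [heading=117, draw]
FD 6.1: (5.12,24.646) -> (2.35,30.081) [heading=117, draw]
Final: pos=(2.35,30.081), heading=117, 6 segment(s) drawn

Answer: 2.35 30.081 117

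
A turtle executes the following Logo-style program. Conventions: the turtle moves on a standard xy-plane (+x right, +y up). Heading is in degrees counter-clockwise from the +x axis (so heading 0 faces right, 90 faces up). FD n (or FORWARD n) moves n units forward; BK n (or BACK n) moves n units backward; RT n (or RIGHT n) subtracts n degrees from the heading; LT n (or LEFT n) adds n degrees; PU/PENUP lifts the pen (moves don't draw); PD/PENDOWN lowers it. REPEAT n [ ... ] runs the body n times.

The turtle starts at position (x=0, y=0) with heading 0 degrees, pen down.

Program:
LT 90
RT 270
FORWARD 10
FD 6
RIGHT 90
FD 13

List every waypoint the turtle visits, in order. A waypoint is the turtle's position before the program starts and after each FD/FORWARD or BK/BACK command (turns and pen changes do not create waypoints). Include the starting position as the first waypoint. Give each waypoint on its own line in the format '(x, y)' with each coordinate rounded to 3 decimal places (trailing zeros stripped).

Answer: (0, 0)
(-10, 0)
(-16, 0)
(-16, 13)

Derivation:
Executing turtle program step by step:
Start: pos=(0,0), heading=0, pen down
LT 90: heading 0 -> 90
RT 270: heading 90 -> 180
FD 10: (0,0) -> (-10,0) [heading=180, draw]
FD 6: (-10,0) -> (-16,0) [heading=180, draw]
RT 90: heading 180 -> 90
FD 13: (-16,0) -> (-16,13) [heading=90, draw]
Final: pos=(-16,13), heading=90, 3 segment(s) drawn
Waypoints (4 total):
(0, 0)
(-10, 0)
(-16, 0)
(-16, 13)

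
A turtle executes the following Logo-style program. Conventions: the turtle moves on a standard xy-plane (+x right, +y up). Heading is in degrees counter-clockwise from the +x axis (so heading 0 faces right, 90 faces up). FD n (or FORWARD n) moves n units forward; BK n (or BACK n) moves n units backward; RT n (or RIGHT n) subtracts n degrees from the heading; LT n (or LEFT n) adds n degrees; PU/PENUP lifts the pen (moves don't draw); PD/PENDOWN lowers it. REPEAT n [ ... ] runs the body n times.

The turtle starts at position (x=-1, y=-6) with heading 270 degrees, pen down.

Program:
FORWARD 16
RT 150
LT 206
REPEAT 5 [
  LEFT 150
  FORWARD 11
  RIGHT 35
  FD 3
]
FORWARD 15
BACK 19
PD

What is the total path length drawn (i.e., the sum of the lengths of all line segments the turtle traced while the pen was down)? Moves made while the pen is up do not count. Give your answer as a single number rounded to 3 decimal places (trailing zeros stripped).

Answer: 120

Derivation:
Executing turtle program step by step:
Start: pos=(-1,-6), heading=270, pen down
FD 16: (-1,-6) -> (-1,-22) [heading=270, draw]
RT 150: heading 270 -> 120
LT 206: heading 120 -> 326
REPEAT 5 [
  -- iteration 1/5 --
  LT 150: heading 326 -> 116
  FD 11: (-1,-22) -> (-5.822,-12.113) [heading=116, draw]
  RT 35: heading 116 -> 81
  FD 3: (-5.822,-12.113) -> (-5.353,-9.15) [heading=81, draw]
  -- iteration 2/5 --
  LT 150: heading 81 -> 231
  FD 11: (-5.353,-9.15) -> (-12.275,-17.699) [heading=231, draw]
  RT 35: heading 231 -> 196
  FD 3: (-12.275,-17.699) -> (-15.159,-18.526) [heading=196, draw]
  -- iteration 3/5 --
  LT 150: heading 196 -> 346
  FD 11: (-15.159,-18.526) -> (-4.486,-21.187) [heading=346, draw]
  RT 35: heading 346 -> 311
  FD 3: (-4.486,-21.187) -> (-2.518,-23.451) [heading=311, draw]
  -- iteration 4/5 --
  LT 150: heading 311 -> 101
  FD 11: (-2.518,-23.451) -> (-4.617,-12.653) [heading=101, draw]
  RT 35: heading 101 -> 66
  FD 3: (-4.617,-12.653) -> (-3.396,-9.912) [heading=66, draw]
  -- iteration 5/5 --
  LT 150: heading 66 -> 216
  FD 11: (-3.396,-9.912) -> (-12.296,-16.378) [heading=216, draw]
  RT 35: heading 216 -> 181
  FD 3: (-12.296,-16.378) -> (-15.295,-16.43) [heading=181, draw]
]
FD 15: (-15.295,-16.43) -> (-30.293,-16.692) [heading=181, draw]
BK 19: (-30.293,-16.692) -> (-11.296,-16.361) [heading=181, draw]
PD: pen down
Final: pos=(-11.296,-16.361), heading=181, 13 segment(s) drawn

Segment lengths:
  seg 1: (-1,-6) -> (-1,-22), length = 16
  seg 2: (-1,-22) -> (-5.822,-12.113), length = 11
  seg 3: (-5.822,-12.113) -> (-5.353,-9.15), length = 3
  seg 4: (-5.353,-9.15) -> (-12.275,-17.699), length = 11
  seg 5: (-12.275,-17.699) -> (-15.159,-18.526), length = 3
  seg 6: (-15.159,-18.526) -> (-4.486,-21.187), length = 11
  seg 7: (-4.486,-21.187) -> (-2.518,-23.451), length = 3
  seg 8: (-2.518,-23.451) -> (-4.617,-12.653), length = 11
  seg 9: (-4.617,-12.653) -> (-3.396,-9.912), length = 3
  seg 10: (-3.396,-9.912) -> (-12.296,-16.378), length = 11
  seg 11: (-12.296,-16.378) -> (-15.295,-16.43), length = 3
  seg 12: (-15.295,-16.43) -> (-30.293,-16.692), length = 15
  seg 13: (-30.293,-16.692) -> (-11.296,-16.361), length = 19
Total = 120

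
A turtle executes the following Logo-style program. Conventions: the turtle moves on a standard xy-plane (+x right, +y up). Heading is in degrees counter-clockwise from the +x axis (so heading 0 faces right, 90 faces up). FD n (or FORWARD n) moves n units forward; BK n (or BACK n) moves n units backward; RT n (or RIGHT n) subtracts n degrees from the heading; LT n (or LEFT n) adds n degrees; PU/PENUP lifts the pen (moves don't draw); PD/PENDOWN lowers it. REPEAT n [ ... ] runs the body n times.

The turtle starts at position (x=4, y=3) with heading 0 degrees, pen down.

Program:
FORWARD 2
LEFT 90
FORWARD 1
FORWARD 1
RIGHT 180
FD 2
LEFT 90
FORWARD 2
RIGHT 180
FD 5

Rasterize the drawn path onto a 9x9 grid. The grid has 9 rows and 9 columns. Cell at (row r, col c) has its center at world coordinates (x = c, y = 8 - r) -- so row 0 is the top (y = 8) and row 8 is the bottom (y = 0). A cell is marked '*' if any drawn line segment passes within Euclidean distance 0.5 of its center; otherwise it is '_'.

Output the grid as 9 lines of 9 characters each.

Answer: _________
_________
_________
______*__
______*__
___******
_________
_________
_________

Derivation:
Segment 0: (4,3) -> (6,3)
Segment 1: (6,3) -> (6,4)
Segment 2: (6,4) -> (6,5)
Segment 3: (6,5) -> (6,3)
Segment 4: (6,3) -> (8,3)
Segment 5: (8,3) -> (3,3)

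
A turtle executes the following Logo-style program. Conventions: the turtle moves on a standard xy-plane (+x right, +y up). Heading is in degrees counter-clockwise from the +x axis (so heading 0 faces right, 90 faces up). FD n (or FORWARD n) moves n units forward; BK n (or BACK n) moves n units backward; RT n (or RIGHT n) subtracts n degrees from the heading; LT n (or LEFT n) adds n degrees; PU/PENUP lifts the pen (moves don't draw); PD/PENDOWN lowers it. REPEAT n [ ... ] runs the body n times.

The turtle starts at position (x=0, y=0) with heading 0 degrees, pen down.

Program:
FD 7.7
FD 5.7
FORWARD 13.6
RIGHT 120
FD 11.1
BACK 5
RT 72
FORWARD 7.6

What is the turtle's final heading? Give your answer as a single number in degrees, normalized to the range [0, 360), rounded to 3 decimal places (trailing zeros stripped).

Answer: 168

Derivation:
Executing turtle program step by step:
Start: pos=(0,0), heading=0, pen down
FD 7.7: (0,0) -> (7.7,0) [heading=0, draw]
FD 5.7: (7.7,0) -> (13.4,0) [heading=0, draw]
FD 13.6: (13.4,0) -> (27,0) [heading=0, draw]
RT 120: heading 0 -> 240
FD 11.1: (27,0) -> (21.45,-9.613) [heading=240, draw]
BK 5: (21.45,-9.613) -> (23.95,-5.283) [heading=240, draw]
RT 72: heading 240 -> 168
FD 7.6: (23.95,-5.283) -> (16.516,-3.703) [heading=168, draw]
Final: pos=(16.516,-3.703), heading=168, 6 segment(s) drawn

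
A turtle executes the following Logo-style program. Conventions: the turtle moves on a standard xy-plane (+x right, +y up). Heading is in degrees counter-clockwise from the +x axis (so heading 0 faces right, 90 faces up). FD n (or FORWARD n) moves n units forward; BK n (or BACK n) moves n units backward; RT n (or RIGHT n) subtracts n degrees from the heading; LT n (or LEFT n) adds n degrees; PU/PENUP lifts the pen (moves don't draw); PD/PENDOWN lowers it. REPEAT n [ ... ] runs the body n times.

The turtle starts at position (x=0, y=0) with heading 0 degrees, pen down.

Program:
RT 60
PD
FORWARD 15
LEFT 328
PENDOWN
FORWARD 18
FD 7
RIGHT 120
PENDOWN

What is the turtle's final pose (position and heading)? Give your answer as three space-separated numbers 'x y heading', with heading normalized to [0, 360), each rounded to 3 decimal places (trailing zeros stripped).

Executing turtle program step by step:
Start: pos=(0,0), heading=0, pen down
RT 60: heading 0 -> 300
PD: pen down
FD 15: (0,0) -> (7.5,-12.99) [heading=300, draw]
LT 328: heading 300 -> 268
PD: pen down
FD 18: (7.5,-12.99) -> (6.872,-30.979) [heading=268, draw]
FD 7: (6.872,-30.979) -> (6.628,-37.975) [heading=268, draw]
RT 120: heading 268 -> 148
PD: pen down
Final: pos=(6.628,-37.975), heading=148, 3 segment(s) drawn

Answer: 6.628 -37.975 148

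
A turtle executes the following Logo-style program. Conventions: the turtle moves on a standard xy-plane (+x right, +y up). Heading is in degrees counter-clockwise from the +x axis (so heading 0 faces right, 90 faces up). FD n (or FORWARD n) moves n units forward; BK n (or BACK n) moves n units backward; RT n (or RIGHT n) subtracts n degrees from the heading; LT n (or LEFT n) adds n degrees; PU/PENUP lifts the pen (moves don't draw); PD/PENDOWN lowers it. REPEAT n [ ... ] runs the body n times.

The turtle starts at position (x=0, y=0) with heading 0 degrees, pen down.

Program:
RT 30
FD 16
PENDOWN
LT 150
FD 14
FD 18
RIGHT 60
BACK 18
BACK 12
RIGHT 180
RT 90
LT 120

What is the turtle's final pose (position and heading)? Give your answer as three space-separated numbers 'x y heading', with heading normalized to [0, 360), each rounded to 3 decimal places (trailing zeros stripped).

Answer: -17.144 -6.268 270

Derivation:
Executing turtle program step by step:
Start: pos=(0,0), heading=0, pen down
RT 30: heading 0 -> 330
FD 16: (0,0) -> (13.856,-8) [heading=330, draw]
PD: pen down
LT 150: heading 330 -> 120
FD 14: (13.856,-8) -> (6.856,4.124) [heading=120, draw]
FD 18: (6.856,4.124) -> (-2.144,19.713) [heading=120, draw]
RT 60: heading 120 -> 60
BK 18: (-2.144,19.713) -> (-11.144,4.124) [heading=60, draw]
BK 12: (-11.144,4.124) -> (-17.144,-6.268) [heading=60, draw]
RT 180: heading 60 -> 240
RT 90: heading 240 -> 150
LT 120: heading 150 -> 270
Final: pos=(-17.144,-6.268), heading=270, 5 segment(s) drawn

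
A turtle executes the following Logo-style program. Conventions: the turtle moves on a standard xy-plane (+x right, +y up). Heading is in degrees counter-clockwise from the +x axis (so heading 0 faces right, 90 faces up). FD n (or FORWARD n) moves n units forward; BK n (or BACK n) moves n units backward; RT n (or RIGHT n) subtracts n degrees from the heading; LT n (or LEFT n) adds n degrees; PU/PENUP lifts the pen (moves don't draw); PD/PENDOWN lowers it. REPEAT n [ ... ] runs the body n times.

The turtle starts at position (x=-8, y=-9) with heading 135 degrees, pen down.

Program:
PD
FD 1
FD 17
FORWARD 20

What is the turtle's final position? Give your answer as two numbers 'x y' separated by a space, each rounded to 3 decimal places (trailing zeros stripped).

Answer: -34.87 17.87

Derivation:
Executing turtle program step by step:
Start: pos=(-8,-9), heading=135, pen down
PD: pen down
FD 1: (-8,-9) -> (-8.707,-8.293) [heading=135, draw]
FD 17: (-8.707,-8.293) -> (-20.728,3.728) [heading=135, draw]
FD 20: (-20.728,3.728) -> (-34.87,17.87) [heading=135, draw]
Final: pos=(-34.87,17.87), heading=135, 3 segment(s) drawn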